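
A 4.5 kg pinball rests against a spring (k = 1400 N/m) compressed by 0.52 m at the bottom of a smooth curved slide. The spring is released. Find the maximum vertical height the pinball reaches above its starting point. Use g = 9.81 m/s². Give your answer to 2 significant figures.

h = 4.3 m

Energy conservation from release to the highest point: ½kx² = mgh
h = kx²/(2mg) = (1400)(0.52)²/(2 × 4.5 × 9.81) = 4.288 m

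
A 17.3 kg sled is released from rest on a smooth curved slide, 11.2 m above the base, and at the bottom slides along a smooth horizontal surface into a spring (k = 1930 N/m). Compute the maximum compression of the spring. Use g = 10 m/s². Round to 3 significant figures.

x = 1.42 m

Energy conservation (no friction) from release to max compression: mgh = ½kx²
x = √(2mgh/k) = √(2 × 17.3 × 10 × 11.2 / 1930) = 1.417 m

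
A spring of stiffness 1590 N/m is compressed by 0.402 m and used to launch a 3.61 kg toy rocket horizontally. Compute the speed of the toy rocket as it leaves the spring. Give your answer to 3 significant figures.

v = 8.44 m/s

The toy rocket leaves the spring when the spring is at natural length, so ½kx² = ½mv²
v = x√(k/m) = 0.402 × √(1590/3.61) = 8.437 m/s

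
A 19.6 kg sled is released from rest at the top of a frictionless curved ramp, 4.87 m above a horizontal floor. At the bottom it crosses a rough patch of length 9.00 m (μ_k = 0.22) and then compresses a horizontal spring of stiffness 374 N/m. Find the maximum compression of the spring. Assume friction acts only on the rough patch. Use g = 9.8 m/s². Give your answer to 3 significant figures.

x = 1.72 m

Initial energy: E₁ = mgh = (19.6)(9.8)(4.87) = 935.43 J
Friction removes W_f = μ_k mg d = (0.22)(19.6)(9.8)(9.00) = 380.3 J
Energy reaching the spring: E = 935.43 − 380.3 = 555.11 J
At max compression ½kx² = E ⇒ x = √(2E/k) = √(2 × 555.11/374) = 1.723 m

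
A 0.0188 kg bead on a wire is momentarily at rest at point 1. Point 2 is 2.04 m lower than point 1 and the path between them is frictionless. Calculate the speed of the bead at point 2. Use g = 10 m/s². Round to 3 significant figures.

Mechanical energy is conserved (no friction): mgh = ½mv²
v = √(2gh) = √(2 × 10 × 2.04) = √40.800 = 6.387 m/s

v = 6.39 m/s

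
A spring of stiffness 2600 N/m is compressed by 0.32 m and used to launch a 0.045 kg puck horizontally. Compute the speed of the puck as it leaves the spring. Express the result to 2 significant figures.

v = 77 m/s

Spring PE converts entirely to kinetic energy: ½kx² = ½mv²
v = x√(k/m) = 0.32 × √(2600/0.045) = 76.92 m/s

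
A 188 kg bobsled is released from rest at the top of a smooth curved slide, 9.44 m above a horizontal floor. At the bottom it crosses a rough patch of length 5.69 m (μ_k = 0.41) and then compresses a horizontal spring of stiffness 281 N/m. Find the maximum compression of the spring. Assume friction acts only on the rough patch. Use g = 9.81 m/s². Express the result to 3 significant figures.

x = 9.66 m

Initial energy: E₁ = mgh = (188)(9.81)(9.44) = 17410 J
Friction removes W_f = μ_k mg d = (0.41)(188)(9.81)(5.69) = 4303 J
Energy reaching the spring: E = 17410 − 4303 = 13107 J
At max compression ½kx² = E ⇒ x = √(2E/k) = √(2 × 13107/281) = 9.659 m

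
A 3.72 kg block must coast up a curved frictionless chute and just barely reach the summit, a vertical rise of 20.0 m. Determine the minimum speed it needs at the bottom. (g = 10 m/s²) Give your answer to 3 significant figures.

v = 20.0 m/s

At the top it is momentarily at rest, so all KE converts to PE: ½mv² = mgh
v = √(2gh) = √(2 × 10 × 20.0) = 20.00 m/s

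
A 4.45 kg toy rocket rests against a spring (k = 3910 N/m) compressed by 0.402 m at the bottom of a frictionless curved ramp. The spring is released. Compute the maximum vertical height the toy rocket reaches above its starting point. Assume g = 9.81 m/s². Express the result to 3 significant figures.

Energy conservation from release to the highest point: ½kx² = mgh
h = kx²/(2mg) = (3910)(0.402)²/(2 × 4.45 × 9.81) = 7.237 m

h = 7.24 m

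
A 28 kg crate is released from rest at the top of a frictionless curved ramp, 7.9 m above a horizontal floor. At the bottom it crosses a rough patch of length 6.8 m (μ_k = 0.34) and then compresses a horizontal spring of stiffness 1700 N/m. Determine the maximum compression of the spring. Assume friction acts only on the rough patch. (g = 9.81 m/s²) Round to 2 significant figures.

Initial energy: E₁ = mgh = (28)(9.81)(7.9) = 2170.0 J
Friction removes W_f = μ_k mg d = (0.34)(28)(9.81)(6.8) = 635.1 J
Energy reaching the spring: E = 2170.0 − 635.1 = 1534.9 J
At max compression ½kx² = E ⇒ x = √(2E/k) = √(2 × 1534.9/1700) = 1.344 m

x = 1.3 m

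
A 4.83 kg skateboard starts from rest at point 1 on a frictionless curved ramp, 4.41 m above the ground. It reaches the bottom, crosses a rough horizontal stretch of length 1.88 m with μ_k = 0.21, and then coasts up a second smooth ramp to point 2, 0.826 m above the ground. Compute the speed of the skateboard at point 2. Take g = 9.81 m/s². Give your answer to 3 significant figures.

v = 7.91 m/s

Energy at 1: mgh₁ = (4.83)(9.81)(4.41) = 208.96 J
Friction loss: W_f = μ_k mg d = 18.71 J
At 2: ½mv² + mgh₂ = mgh₁ − W_f
½mv² = 208.96 − 18.71 − 39.138 = 151.11 J
v = √(2 × 151.11/4.83) = 7.910 m/s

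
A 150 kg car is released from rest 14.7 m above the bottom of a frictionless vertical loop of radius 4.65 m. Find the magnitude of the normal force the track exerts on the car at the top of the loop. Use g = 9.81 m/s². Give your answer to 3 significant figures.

Energy from release to top (height 2r): mgh = ½mv_top² + mg(2r)
v_top² = 2g(h − 2r) = 2(9.81)(14.7 − 9.300) = 105.95 m²/s²
At the top, both N and weight point toward the centre: N + mg = mv_top²/r
N = m(v_top²/r − g) = 150(105.95/4.65 − 9.81) = 1946 N

N = 1950 N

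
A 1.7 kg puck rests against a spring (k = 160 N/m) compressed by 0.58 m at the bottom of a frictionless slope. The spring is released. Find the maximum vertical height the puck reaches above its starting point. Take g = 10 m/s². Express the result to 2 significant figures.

All spring PE becomes gravitational PE at the highest point: ½kx² = mgh
h = kx²/(2mg) = (160)(0.58)²/(2 × 1.7 × 10) = 1.583 m

h = 1.6 m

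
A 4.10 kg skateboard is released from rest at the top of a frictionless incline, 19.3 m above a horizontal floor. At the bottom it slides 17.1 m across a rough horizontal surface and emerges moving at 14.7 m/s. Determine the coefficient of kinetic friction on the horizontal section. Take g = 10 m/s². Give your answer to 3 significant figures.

Energy at the top = energy at the end + work done against friction:
mgh = ½mv² + μ_k m g d
mgh = 791.30 J; ½mv² = 442.98 J
W_f = 791.30 − 442.98 = 348.3 J
μ_k = W_f/(mg·d) = 348.3/(41.00 × 17.1) = 0.4968

μ_k = 0.497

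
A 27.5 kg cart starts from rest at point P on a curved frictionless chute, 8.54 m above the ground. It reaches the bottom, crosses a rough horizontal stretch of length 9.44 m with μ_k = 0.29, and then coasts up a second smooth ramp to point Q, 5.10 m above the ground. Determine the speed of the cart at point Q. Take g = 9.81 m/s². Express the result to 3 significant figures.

Energy at P: mgh₁ = (27.5)(9.81)(8.54) = 2303.9 J
Friction loss: W_f = μ_k mg d = 738.5 J
At Q: ½mv² + mgh₂ = mgh₁ − W_f
½mv² = 2303.9 − 738.5 − 1375.9 = 189.49 J
v = √(2 × 189.49/27.5) = 3.712 m/s

v = 3.71 m/s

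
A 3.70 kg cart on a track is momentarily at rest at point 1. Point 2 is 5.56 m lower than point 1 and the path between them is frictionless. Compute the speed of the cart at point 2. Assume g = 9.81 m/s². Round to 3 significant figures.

Equating total energy at the two states: mgh = ½mv²
The mass cancels from both sides.
v = √(2gh) = √(2 × 9.81 × 5.56) = √109.09 = 10.44 m/s

v = 10.4 m/s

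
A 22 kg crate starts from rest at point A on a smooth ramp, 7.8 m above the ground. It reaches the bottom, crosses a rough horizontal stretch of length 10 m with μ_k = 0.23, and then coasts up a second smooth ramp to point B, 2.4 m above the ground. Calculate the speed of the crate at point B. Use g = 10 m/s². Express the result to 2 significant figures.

v = 7.9 m/s

Energy at A: mgh₁ = (22)(10)(7.8) = 1716.0 J
Friction loss: W_f = μ_k mg d = 506.0 J
At B: ½mv² + mgh₂ = mgh₁ − W_f
½mv² = 1716.0 − 506.0 − 528.00 = 682.00 J
v = √(2 × 682.00/22) = 7.874 m/s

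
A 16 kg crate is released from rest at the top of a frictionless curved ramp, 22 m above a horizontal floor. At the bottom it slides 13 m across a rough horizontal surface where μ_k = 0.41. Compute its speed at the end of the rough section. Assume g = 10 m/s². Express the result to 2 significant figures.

v = 18 m/s

Energy at the top = energy at the end + work done against friction:
mgh = ½mv² + μ_k m g d
W_f = μ_k mg d = (0.41)(16)(10)(13) = 852.8 J
½mv² = mgh − W_f = 3520.0 − 852.8 = 2667.2 J
v = √(2 × 2667.2/16) = 18.26 m/s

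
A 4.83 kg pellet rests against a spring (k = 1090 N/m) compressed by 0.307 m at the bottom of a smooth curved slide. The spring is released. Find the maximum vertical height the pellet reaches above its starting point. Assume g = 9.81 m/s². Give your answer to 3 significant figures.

At maximum height the pellet is at rest, so ½kx² = mgh
h = kx²/(2mg) = (1090)(0.307)²/(2 × 4.83 × 9.81) = 1.084 m

h = 1.08 m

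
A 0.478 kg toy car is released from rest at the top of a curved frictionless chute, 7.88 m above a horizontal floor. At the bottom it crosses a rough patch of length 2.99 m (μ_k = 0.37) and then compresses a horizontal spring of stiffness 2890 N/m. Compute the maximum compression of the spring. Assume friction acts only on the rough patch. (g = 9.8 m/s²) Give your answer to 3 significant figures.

x = 0.148 m

Initial energy: E₁ = mgh = (0.478)(9.8)(7.88) = 36.913 J
Friction removes W_f = μ_k mg d = (0.37)(0.478)(9.8)(2.99) = 5.182 J
Energy reaching the spring: E = 36.913 − 5.182 = 31.731 J
At max compression ½kx² = E ⇒ x = √(2E/k) = √(2 × 31.731/2890) = 0.1482 m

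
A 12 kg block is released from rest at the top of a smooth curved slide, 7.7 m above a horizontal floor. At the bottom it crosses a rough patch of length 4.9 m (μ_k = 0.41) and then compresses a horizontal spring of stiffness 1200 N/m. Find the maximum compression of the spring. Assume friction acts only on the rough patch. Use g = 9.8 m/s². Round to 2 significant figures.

x = 1.1 m

Initial energy: E₁ = mgh = (12)(9.8)(7.7) = 905.52 J
Friction removes W_f = μ_k mg d = (0.41)(12)(9.8)(4.9) = 236.3 J
Energy reaching the spring: E = 905.52 − 236.3 = 669.26 J
At max compression ½kx² = E ⇒ x = √(2E/k) = √(2 × 669.26/1200) = 1.056 m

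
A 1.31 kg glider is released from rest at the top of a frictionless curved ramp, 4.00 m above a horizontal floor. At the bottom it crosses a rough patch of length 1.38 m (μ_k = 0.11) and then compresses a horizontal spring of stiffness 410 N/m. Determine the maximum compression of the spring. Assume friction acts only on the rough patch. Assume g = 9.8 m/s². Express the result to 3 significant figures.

Initial energy: E₁ = mgh = (1.31)(9.8)(4.00) = 51.352 J
Friction removes W_f = μ_k mg d = (0.11)(1.31)(9.8)(1.38) = 1.949 J
Energy reaching the spring: E = 51.352 − 1.949 = 49.403 J
At max compression ½kx² = E ⇒ x = √(2E/k) = √(2 × 49.403/410) = 0.4909 m

x = 0.491 m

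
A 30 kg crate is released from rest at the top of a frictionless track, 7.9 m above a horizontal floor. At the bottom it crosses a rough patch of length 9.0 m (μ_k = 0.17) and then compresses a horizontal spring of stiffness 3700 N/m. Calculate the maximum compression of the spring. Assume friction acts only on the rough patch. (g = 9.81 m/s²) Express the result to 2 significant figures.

x = 1.0 m

Initial energy: E₁ = mgh = (30)(9.81)(7.9) = 2325.0 J
Friction removes W_f = μ_k mg d = (0.17)(30)(9.81)(9.0) = 450.3 J
Energy reaching the spring: E = 2325.0 − 450.3 = 1874.7 J
At max compression ½kx² = E ⇒ x = √(2E/k) = √(2 × 1874.7/3700) = 1.007 m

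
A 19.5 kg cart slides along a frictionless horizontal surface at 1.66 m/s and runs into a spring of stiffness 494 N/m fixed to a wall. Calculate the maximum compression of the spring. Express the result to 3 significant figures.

x = 0.330 m

Conservation of energy between contact and max compression: ½mv² = ½kx²
x = v√(m/k) = 1.66 × √(19.5/494) = 0.3298 m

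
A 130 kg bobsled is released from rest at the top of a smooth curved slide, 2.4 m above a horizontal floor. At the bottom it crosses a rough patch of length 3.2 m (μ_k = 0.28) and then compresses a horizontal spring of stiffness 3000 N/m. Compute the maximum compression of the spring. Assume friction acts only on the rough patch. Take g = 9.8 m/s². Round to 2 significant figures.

x = 1.1 m

Initial energy: E₁ = mgh = (130)(9.8)(2.4) = 3057.6 J
Friction removes W_f = μ_k mg d = (0.28)(130)(9.8)(3.2) = 1142 J
Energy reaching the spring: E = 3057.6 − 1142 = 1916.1 J
At max compression ½kx² = E ⇒ x = √(2E/k) = √(2 × 1916.1/3000) = 1.130 m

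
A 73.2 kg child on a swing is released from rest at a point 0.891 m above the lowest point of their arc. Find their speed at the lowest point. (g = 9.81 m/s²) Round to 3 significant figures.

v = 4.18 m/s

Equating total energy at the two states: mgh = ½mv²
The mass cancels from both sides.
v = √(2gh) = √(2 × 9.81 × 0.891) = √17.481 = 4.181 m/s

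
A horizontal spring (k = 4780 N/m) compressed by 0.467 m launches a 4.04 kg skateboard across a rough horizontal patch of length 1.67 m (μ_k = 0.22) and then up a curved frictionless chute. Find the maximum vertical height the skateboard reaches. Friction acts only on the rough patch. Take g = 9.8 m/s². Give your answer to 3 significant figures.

h = 12.8 m

Spring energy: E₀ = ½kx² = ½(4780)(0.467)² = 521.23 J
Friction: W_f = μ_k mg d = (0.22)(4.04)(9.8)(1.67) = 14.55 J
Energy at base of ramp: E = 521.23 − 14.55 = 506.69 J
At max height all remaining energy is PE: mgh = E ⇒ h = E/(mg) = 506.69/(4.04 × 9.8) = 12.80 m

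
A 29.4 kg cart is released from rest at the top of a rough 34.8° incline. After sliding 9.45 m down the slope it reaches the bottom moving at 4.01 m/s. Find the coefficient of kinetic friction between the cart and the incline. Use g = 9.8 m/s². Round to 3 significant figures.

mgh = ½mv² + μ_k (mg cosθ) L, with h = L sinθ
mgL sinθ = 1553.9 J; ½mv² = 236.38 J
W_f = 1553.9 − 236.38 = 1318 J
μ_k = W_f/(mg cosθ · L) = 1318/(236.6 × 9.45) = 0.5893

μ_k = 0.589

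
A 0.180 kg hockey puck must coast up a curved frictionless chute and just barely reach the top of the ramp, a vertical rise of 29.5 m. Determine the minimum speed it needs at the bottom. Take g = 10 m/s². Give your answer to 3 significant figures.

At the top it is momentarily at rest, so all KE converts to PE: ½mv² = mgh
v = √(2gh) = √(2 × 10 × 29.5) = 24.29 m/s

v = 24.3 m/s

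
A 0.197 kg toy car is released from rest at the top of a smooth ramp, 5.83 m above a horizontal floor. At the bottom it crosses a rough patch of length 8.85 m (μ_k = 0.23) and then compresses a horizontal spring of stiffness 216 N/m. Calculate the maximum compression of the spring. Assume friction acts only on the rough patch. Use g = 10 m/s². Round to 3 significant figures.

Initial energy: E₁ = mgh = (0.197)(10)(5.83) = 11.485 J
Friction removes W_f = μ_k mg d = (0.23)(0.197)(10)(8.85) = 4.010 J
Energy reaching the spring: E = 11.485 − 4.010 = 7.4752 J
At max compression ½kx² = E ⇒ x = √(2E/k) = √(2 × 7.4752/216) = 0.2631 m

x = 0.263 m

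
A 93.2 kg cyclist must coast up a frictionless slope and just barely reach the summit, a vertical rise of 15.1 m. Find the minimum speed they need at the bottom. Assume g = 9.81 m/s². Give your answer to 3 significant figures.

v = 17.2 m/s

At the top they are momentarily at rest, so all KE converts to PE: ½mv² = mgh
v = √(2gh) = √(2 × 9.81 × 15.1) = 17.21 m/s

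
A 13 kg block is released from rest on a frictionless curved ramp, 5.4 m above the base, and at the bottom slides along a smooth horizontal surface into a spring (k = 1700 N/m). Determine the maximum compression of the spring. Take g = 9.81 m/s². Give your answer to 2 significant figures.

x = 0.90 m

Energy conservation (no friction) from release to max compression: mgh = ½kx²
x = √(2mgh/k) = √(2 × 13 × 9.81 × 5.4 / 1700) = 0.9001 m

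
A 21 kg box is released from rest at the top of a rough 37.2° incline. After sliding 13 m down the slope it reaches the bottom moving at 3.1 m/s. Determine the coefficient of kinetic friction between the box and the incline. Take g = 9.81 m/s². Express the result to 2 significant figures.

Energy balance down the incline: mg L sinθ − ½mv² = μ_k (mg cosθ) L
mgL sinθ = 1619.2 J; ½mv² = 100.91 J
W_f = 1619.2 − 100.91 = 1518 J
μ_k = W_f/(mg cosθ · L) = 1518/(164.1 × 13) = 0.7117

μ_k = 0.71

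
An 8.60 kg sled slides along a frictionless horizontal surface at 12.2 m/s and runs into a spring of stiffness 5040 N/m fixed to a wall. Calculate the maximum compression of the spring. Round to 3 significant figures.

x = 0.504 m

At max compression the sled is momentarily at rest: ½mv² = ½kx²
x = v√(m/k) = 12.2 × √(8.60/5040) = 0.5040 m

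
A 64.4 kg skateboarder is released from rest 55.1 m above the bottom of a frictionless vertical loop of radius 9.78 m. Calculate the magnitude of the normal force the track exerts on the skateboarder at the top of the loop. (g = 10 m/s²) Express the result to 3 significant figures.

Energy from release to top (height 2r): mgh = ½mv_top² + mg(2r)
v_top² = 2g(h − 2r) = 2(10)(55.1 − 19.56) = 710.80 m²/s²
At the top, both N and weight point toward the centre: N + mg = mv_top²/r
N = m(v_top²/r − g) = 64.4(710.80/9.78 − 10) = 4037 N

N = 4040 N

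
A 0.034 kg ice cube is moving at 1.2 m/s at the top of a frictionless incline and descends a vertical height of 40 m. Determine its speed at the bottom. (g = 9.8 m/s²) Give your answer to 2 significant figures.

v = 28 m/s

Equating total energy at the two states: ½mv₀² + mgh = ½mv²
v² = v₀² + 2gh = (1.2)² + 2(9.8)(40) = 785.44
v = √785.44 = 28.03 m/s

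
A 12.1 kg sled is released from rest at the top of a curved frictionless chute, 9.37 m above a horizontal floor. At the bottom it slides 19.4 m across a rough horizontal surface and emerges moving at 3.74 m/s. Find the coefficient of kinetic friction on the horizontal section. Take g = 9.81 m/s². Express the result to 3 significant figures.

μ_k = 0.446

Energy at the top = energy at the end + work done against friction:
mgh = ½mv² + μ_k m g d
mgh = 1112.2 J; ½mv² = 84.625 J
W_f = 1112.2 − 84.625 = 1028 J
μ_k = W_f/(mg·d) = 1028/(118.7 × 19.4) = 0.4462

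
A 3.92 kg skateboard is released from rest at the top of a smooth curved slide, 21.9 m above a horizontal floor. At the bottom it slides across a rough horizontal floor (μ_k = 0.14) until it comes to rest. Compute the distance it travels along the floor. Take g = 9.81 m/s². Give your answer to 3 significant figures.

d = 156 m

Energy bookkeeping (friction removes W_f = μ_k N d):
At rest all PE has been dissipated by friction: mgh = μ_k m g d
d = h/μ_k = 21.9/0.14 = 156.4 m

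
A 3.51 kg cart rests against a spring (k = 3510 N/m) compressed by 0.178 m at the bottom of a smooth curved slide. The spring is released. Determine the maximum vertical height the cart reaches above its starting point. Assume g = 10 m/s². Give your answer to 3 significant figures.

h = 1.58 m

All spring PE becomes gravitational PE at the highest point: ½kx² = mgh
h = kx²/(2mg) = (3510)(0.178)²/(2 × 3.51 × 10) = 1.584 m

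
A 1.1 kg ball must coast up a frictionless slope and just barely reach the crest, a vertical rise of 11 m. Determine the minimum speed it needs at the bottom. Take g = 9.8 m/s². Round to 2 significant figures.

At the top it is momentarily at rest, so all KE converts to PE: ½mv² = mgh
v = √(2gh) = √(2 × 9.8 × 11) = 14.68 m/s

v = 15 m/s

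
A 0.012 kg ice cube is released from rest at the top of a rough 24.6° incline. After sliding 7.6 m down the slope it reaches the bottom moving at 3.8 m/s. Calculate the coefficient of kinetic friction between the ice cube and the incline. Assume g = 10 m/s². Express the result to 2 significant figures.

μ_k = 0.35

The energy dissipated by friction is the PE lost minus the KE gained:
mgL sinθ = 0.37965 J; ½mv² = 0.086640 J
W_f = 0.37965 − 0.086640 = 0.2930 J
μ_k = W_f/(mg cosθ · L) = 0.2930/(0.1091 × 7.6) = 0.3534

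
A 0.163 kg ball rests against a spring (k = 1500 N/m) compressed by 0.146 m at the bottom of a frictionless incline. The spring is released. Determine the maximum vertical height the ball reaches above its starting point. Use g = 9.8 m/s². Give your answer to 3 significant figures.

h = 10.0 m

All spring PE becomes gravitational PE at the highest point: ½kx² = mgh
h = kx²/(2mg) = (1500)(0.146)²/(2 × 0.163 × 9.8) = 10.01 m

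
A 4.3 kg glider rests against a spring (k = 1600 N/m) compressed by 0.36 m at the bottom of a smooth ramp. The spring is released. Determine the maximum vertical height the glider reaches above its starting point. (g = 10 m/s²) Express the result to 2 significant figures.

h = 2.4 m

All spring PE becomes gravitational PE at the highest point: ½kx² = mgh
h = kx²/(2mg) = (1600)(0.36)²/(2 × 4.3 × 10) = 2.411 m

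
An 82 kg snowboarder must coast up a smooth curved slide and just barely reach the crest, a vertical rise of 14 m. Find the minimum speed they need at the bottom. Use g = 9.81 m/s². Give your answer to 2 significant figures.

At the top they are momentarily at rest, so all KE converts to PE: ½mv² = mgh
v = √(2gh) = √(2 × 9.81 × 14) = 16.57 m/s

v = 17 m/s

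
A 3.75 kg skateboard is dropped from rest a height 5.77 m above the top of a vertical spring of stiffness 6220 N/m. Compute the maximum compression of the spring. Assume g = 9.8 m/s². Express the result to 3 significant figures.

x = 0.267 m

Take the reference level at the top of the uncompressed spring. At max compression the skateboard has fallen H + x and is momentarily at rest:
mg(H + x) = ½kx²
½(6220)x² − (3.75)(9.8)x − (3.75)(9.8)(5.77) = 0
3110x² − 36.75x − 212.0 = 0
x = [36.75 + √(1351 + 2.6379e+06)]/(2 × 3110) = 0.2671 m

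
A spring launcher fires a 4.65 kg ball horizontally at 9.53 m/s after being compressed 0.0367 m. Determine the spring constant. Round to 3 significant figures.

Energy stored in the spring equals the launch KE: ½kx² = ½mv²
k = mv²/x² = (4.65)(9.53)²/(0.0367)² = 313550 N/m

k = 314000 N/m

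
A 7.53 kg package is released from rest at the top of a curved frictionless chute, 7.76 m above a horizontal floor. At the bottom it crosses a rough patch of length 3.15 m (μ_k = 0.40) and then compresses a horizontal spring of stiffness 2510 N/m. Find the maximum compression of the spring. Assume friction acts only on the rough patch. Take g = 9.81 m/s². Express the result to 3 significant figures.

x = 0.619 m

Initial energy: E₁ = mgh = (7.53)(9.81)(7.76) = 573.23 J
Friction removes W_f = μ_k mg d = (0.40)(7.53)(9.81)(3.15) = 93.08 J
Energy reaching the spring: E = 573.23 − 93.08 = 480.15 J
At max compression ½kx² = E ⇒ x = √(2E/k) = √(2 × 480.15/2510) = 0.6185 m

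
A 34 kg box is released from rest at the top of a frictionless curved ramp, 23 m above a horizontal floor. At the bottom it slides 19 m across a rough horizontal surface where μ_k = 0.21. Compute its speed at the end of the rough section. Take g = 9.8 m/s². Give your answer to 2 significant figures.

v = 19 m/s

Energy bookkeeping (friction removes W_f = μ_k N d):
mgh = ½mv² + μ_k m g d
W_f = μ_k mg d = (0.21)(34)(9.8)(19) = 1329 J
½mv² = mgh − W_f = 7663.6 − 1329 = 6334.1 J
v = √(2 × 6334.1/34) = 19.30 m/s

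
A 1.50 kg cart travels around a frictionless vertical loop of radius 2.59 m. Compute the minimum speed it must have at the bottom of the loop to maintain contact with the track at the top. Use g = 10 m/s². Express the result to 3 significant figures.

v = 11.4 m/s

At the top: mg = mv_top²/r ⇒ v_top² = gr = 25.90 m²/s²
Energy from bottom to top (height 2r): ½mv_bot² = ½mv_top² + mg(2r)
v_bot² = gr + 4gr = 5gr = 129.5
v_bot = √(5gr) = 11.38 m/s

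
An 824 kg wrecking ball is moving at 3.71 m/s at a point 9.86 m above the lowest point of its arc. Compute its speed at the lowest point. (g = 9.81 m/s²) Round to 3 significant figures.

v = 14.4 m/s

Energy conservation between the two points: ½mv₀² + mgh = ½mv²
v² = v₀² + 2gh = (3.71)² + 2(9.81)(9.86) = 207.22
v = √207.22 = 14.40 m/s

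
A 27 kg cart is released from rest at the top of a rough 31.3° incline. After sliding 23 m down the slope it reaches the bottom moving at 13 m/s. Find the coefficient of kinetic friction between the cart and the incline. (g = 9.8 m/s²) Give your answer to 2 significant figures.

Energy balance down the incline: mg L sinθ − ½mv² = μ_k (mg cosθ) L
mgL sinθ = 3161.7 J; ½mv² = 2281.5 J
W_f = 3161.7 − 2281.5 = 880.2 J
μ_k = W_f/(mg cosθ · L) = 880.2/(226.1 × 23) = 0.1693

μ_k = 0.17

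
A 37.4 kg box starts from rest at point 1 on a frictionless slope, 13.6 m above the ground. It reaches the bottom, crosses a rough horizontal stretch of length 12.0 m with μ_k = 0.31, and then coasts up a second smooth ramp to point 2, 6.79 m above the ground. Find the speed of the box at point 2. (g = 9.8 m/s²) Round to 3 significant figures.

v = 7.78 m/s

Energy at 1: mgh₁ = (37.4)(9.8)(13.6) = 4984.7 J
Friction loss: W_f = μ_k mg d = 1363 J
At 2: ½mv² + mgh₂ = mgh₁ − W_f
½mv² = 4984.7 − 1363 − 2488.7 = 1132.5 J
v = √(2 × 1132.5/37.4) = 7.782 m/s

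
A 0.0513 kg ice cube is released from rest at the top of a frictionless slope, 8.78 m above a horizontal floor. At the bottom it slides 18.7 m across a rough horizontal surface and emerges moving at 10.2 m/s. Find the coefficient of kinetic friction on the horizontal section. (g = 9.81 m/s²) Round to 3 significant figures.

μ_k = 0.186

Energy at the top = energy at the end + work done against friction:
mgh = ½mv² + μ_k m g d
mgh = 4.4186 J; ½mv² = 2.6686 J
W_f = 4.4186 − 2.6686 = 1.750 J
μ_k = W_f/(mg·d) = 1.750/(0.5033 × 18.7) = 0.1859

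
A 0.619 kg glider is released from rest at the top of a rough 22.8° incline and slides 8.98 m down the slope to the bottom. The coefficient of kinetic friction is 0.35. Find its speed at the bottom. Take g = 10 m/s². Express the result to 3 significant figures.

v = 3.41 m/s

Work–energy: mg(L sinθ) − μ_k(mg cosθ)L = ½mv²
mgh = mgL sinθ = (0.619)(10)(8.98)sin22.8° = 21.541 J
W_f = μ_k mg cosθ · L = (0.35)(0.619)(10)cos22.8°·8.98 = 17.94 J
½mv² = 21.541 − 17.94 = 3.6055 J
v = √(2 × 3.6055/0.619) = 3.413 m/s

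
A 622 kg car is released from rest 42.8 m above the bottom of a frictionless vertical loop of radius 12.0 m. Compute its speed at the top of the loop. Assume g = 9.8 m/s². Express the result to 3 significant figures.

Energy conservation: mgh = ½mv_top² + mg(2r)
v_top² = 2g(h − 2r) = 2(9.8)(42.8 − 24.00) = 368.5
v_top = 19.20 m/s

v = 19.2 m/s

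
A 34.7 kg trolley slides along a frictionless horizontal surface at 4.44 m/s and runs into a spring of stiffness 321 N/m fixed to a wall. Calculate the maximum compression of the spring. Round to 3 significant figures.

Conservation of energy between contact and max compression: ½mv² = ½kx²
x = v√(m/k) = 4.44 × √(34.7/321) = 1.460 m

x = 1.46 m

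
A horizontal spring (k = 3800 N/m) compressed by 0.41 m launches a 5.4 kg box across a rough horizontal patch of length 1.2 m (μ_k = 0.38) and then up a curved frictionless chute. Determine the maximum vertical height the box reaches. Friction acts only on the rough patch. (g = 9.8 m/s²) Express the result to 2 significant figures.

Spring energy: E₀ = ½kx² = ½(3800)(0.41)² = 319.39 J
Friction: W_f = μ_k mg d = (0.38)(5.4)(9.8)(1.2) = 24.13 J
Energy at base of ramp: E = 319.39 − 24.13 = 295.26 J
At max height all remaining energy is PE: mgh = E ⇒ h = E/(mg) = 295.26/(5.4 × 9.8) = 5.579 m

h = 5.6 m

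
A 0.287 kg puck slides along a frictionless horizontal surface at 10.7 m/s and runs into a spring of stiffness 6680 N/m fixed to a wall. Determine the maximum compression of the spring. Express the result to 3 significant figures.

All KE is stored as spring PE at maximum compression: ½mv² = ½kx²
x = v√(m/k) = 10.7 × √(0.287/6680) = 0.07014 m

x = 0.0701 m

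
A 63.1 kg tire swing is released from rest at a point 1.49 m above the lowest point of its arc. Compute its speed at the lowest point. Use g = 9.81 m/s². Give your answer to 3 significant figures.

Energy conservation between the two points: mgh = ½mv²
v = √(2gh) = √(2 × 9.81 × 1.49) = √29.234 = 5.407 m/s

v = 5.41 m/s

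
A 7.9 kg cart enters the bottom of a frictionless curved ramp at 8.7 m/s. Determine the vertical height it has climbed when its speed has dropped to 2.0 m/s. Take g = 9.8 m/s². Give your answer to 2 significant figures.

h = 3.7 m

Conservation of energy: ½mv₁² = ½mv₂² + mgh
h = (v₁² − v₂²)/(2g) = (8.7² − 2.0²)/(2 × 9.8) = 3.658 m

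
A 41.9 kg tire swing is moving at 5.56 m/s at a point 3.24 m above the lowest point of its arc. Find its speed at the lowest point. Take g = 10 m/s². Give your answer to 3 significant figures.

Energy conservation between the two points: ½mv₀² + mgh = ½mv²
The mass cancels from both sides.
v² = v₀² + 2gh = (5.56)² + 2(10)(3.24) = 95.714
v = √95.714 = 9.783 m/s

v = 9.78 m/s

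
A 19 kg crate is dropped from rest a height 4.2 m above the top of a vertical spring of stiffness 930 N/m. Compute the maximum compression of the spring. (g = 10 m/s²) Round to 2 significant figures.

x = 1.5 m

Let x be the compression. The total drop is H + x, and the crate is instantaneously at rest at max compression, so energy conservation gives:
mg(H + x) = ½kx²
½(930)x² − (19)(10)x − (19)(10)(4.2) = 0
465.0x² − 190.0x − 798.0 = 0
x = [190.0 + √(36100 + 1.4843e+06)]/(2 × 465.0) = 1.530 m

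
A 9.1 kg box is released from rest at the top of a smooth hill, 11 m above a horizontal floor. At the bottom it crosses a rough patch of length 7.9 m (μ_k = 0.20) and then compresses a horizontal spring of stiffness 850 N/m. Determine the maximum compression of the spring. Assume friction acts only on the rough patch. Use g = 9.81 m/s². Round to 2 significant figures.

Initial energy: E₁ = mgh = (9.1)(9.81)(11) = 981.98 J
Friction removes W_f = μ_k mg d = (0.20)(9.1)(9.81)(7.9) = 141.0 J
Energy reaching the spring: E = 981.98 − 141.0 = 840.93 J
At max compression ½kx² = E ⇒ x = √(2E/k) = √(2 × 840.93/850) = 1.407 m

x = 1.4 m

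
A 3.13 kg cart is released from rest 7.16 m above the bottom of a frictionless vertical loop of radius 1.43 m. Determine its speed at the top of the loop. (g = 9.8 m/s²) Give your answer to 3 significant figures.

v = 9.18 m/s

Energy conservation: mgh = ½mv_top² + mg(2r)
v_top² = 2g(h − 2r) = 2(9.8)(7.16 − 2.860) = 84.28
v_top = 9.180 m/s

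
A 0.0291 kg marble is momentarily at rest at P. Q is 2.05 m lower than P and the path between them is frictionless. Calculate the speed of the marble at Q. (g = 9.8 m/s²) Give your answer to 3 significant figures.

Mechanical energy is conserved (no friction): mgh = ½mv²
v = √(2gh) = √(2 × 9.8 × 2.05) = √40.180 = 6.339 m/s

v = 6.34 m/s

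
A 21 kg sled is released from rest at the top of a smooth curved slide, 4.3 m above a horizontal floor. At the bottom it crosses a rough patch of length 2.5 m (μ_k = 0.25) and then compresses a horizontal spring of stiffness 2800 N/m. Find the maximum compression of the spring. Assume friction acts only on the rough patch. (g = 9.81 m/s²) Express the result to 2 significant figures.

x = 0.74 m

Initial energy: E₁ = mgh = (21)(9.81)(4.3) = 885.84 J
Friction removes W_f = μ_k mg d = (0.25)(21)(9.81)(2.5) = 128.8 J
Energy reaching the spring: E = 885.84 − 128.8 = 757.09 J
At max compression ½kx² = E ⇒ x = √(2E/k) = √(2 × 757.09/2800) = 0.7354 m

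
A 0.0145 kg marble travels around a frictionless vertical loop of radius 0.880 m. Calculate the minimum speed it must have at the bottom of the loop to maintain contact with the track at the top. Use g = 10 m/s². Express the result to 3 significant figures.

v = 6.63 m/s

At the top: mg = mv_top²/r ⇒ v_top² = gr = 8.800 m²/s²
Energy from bottom to top (height 2r): ½mv_bot² = ½mv_top² + mg(2r)
v_bot² = gr + 4gr = 5gr = 44.00
v_bot = √(5gr) = 6.633 m/s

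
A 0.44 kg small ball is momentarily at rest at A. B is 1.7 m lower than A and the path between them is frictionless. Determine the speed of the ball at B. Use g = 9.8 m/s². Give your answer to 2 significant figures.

Energy conservation between the two points: mgh = ½mv²
v = √(2gh) = √(2 × 9.8 × 1.7) = √33.320 = 5.772 m/s

v = 5.8 m/s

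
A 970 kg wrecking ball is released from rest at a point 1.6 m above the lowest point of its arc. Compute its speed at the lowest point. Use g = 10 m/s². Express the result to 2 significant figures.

Energy conservation between the two points: mgh = ½mv²
The mass cancels from both sides.
v = √(2gh) = √(2 × 10 × 1.6) = √32.000 = 5.657 m/s

v = 5.7 m/s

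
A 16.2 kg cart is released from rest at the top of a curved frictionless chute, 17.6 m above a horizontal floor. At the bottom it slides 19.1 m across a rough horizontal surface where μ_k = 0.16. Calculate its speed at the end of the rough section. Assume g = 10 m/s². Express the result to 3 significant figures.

v = 17.1 m/s

Energy at the top = energy at the end + work done against friction:
mgh = ½mv² + μ_k m g d
W_f = μ_k mg d = (0.16)(16.2)(10)(19.1) = 495.1 J
½mv² = mgh − W_f = 2851.2 − 495.1 = 2356.1 J
v = √(2 × 2356.1/16.2) = 17.06 m/s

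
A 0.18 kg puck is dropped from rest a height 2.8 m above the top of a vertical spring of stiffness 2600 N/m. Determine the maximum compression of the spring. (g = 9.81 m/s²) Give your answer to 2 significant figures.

Measuring PE from the top of the relaxed spring, at max compression the puck has dropped H + x with zero KE, so:
mg(H + x) = ½kx²
½(2600)x² − (0.18)(9.81)x − (0.18)(9.81)(2.8) = 0
1300x² − 1.766x − 4.944 = 0
x = [1.766 + √(3.118 + 25710)]/(2 × 1300) = 0.06235 m

x = 0.062 m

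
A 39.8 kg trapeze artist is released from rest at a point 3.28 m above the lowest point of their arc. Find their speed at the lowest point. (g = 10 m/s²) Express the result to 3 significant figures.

By conservation of mechanical energy, mgh = ½mv²
The mass cancels from both sides.
v = √(2gh) = √(2 × 10 × 3.28) = √65.600 = 8.099 m/s

v = 8.10 m/s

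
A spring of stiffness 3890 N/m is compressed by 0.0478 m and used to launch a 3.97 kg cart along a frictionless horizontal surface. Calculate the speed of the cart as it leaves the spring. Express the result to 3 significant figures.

The cart leaves the spring when the spring is at natural length, so ½kx² = ½mv²
v = x√(k/m) = 0.0478 × √(3890/3.97) = 1.496 m/s

v = 1.50 m/s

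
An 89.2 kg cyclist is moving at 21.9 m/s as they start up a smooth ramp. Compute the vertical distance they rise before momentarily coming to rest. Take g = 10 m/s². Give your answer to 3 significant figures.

Setting KE at the bottom equal to PE gained: ½mv² = mgh
h = v²/(2g) = 21.9²/(2 × 10) = 23.98 m

h = 24.0 m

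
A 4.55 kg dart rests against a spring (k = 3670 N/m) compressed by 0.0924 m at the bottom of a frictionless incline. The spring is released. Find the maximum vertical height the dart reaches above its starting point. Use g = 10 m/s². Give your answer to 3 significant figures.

All spring PE becomes gravitational PE at the highest point: ½kx² = mgh
h = kx²/(2mg) = (3670)(0.0924)²/(2 × 4.55 × 10) = 0.3443 m

h = 0.344 m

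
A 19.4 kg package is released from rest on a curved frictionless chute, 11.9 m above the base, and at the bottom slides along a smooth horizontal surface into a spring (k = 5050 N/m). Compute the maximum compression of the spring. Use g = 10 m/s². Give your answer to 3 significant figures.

Gravitational PE at the top equals spring PE at max compression: mgh = ½kx²
x = √(2mgh/k) = √(2 × 19.4 × 10 × 11.9 / 5050) = 0.9562 m

x = 0.956 m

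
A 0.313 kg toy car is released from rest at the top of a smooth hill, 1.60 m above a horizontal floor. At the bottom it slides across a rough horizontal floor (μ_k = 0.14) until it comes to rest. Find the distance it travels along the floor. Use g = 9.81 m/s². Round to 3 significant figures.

Energy at the top = energy at the end + work done against friction:
At rest all PE has been dissipated by friction: mgh = μ_k m g d
d = h/μ_k = 1.60/0.14 = 11.43 m

d = 11.4 m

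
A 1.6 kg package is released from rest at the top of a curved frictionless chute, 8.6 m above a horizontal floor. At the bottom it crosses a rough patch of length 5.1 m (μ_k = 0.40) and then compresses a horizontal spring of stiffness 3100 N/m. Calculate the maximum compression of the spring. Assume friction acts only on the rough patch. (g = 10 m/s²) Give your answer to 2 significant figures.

Initial energy: E₁ = mgh = (1.6)(10)(8.6) = 137.60 J
Friction removes W_f = μ_k mg d = (0.40)(1.6)(10)(5.1) = 32.64 J
Energy reaching the spring: E = 137.60 − 32.64 = 104.96 J
At max compression ½kx² = E ⇒ x = √(2E/k) = √(2 × 104.96/3100) = 0.2602 m

x = 0.26 m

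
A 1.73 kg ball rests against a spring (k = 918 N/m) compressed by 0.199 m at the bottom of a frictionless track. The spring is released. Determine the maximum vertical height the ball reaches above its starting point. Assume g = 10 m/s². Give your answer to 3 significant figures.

At maximum height the ball is at rest, so ½kx² = mgh
h = kx²/(2mg) = (918)(0.199)²/(2 × 1.73 × 10) = 1.051 m

h = 1.05 m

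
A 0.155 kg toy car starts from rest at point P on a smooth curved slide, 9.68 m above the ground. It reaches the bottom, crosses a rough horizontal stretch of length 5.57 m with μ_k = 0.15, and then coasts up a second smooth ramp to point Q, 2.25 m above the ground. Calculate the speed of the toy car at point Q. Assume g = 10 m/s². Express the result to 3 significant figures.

v = 11.5 m/s

Energy at P: mgh₁ = (0.155)(10)(9.68) = 15.004 J
Friction loss: W_f = μ_k mg d = 1.295 J
At Q: ½mv² + mgh₂ = mgh₁ − W_f
½mv² = 15.004 − 1.295 − 3.4875 = 10.221 J
v = √(2 × 10.221/0.155) = 11.48 m/s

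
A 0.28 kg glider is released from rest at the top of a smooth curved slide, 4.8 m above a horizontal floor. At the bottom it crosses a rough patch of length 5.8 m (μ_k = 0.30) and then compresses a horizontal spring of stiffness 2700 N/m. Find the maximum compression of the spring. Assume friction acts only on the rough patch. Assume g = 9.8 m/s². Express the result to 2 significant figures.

x = 0.079 m

Initial energy: E₁ = mgh = (0.28)(9.8)(4.8) = 13.171 J
Friction removes W_f = μ_k mg d = (0.30)(0.28)(9.8)(5.8) = 4.775 J
Energy reaching the spring: E = 13.171 − 4.775 = 8.3966 J
At max compression ½kx² = E ⇒ x = √(2E/k) = √(2 × 8.3966/2700) = 0.07887 m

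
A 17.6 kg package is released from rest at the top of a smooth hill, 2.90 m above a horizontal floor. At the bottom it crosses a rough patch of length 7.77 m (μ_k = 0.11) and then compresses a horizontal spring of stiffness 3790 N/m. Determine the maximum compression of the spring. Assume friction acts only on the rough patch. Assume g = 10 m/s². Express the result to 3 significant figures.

x = 0.436 m

Initial energy: E₁ = mgh = (17.6)(10)(2.90) = 510.40 J
Friction removes W_f = μ_k mg d = (0.11)(17.6)(10)(7.77) = 150.4 J
Energy reaching the spring: E = 510.40 − 150.4 = 359.97 J
At max compression ½kx² = E ⇒ x = √(2E/k) = √(2 × 359.97/3790) = 0.4358 m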